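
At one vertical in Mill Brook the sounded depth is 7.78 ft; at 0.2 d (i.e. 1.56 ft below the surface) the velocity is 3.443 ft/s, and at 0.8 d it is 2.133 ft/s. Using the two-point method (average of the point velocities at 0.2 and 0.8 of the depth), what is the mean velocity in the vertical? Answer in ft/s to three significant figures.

v̄ = (3.443 + 2.133) / 2 = 2.788 ft/s

2.79 ft/s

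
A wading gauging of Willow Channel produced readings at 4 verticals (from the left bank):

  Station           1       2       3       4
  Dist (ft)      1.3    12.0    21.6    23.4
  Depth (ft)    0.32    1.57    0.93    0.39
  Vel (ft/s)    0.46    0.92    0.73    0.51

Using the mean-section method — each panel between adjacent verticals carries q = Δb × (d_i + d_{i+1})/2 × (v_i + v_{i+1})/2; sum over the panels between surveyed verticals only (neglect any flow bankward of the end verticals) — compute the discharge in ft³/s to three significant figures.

Panel 1-2: Δb = 10.7 ft, d̄ = (0.32+1.57)/2 = 0.945, v̄ = (0.46+0.92)/2 = 0.69 → q = 10.7×0.945×0.69 = 6.977 ft³/s
Panel 2-3: Δb = 9.6 ft, d̄ = (1.57+0.93)/2 = 1.25, v̄ = (0.92+0.73)/2 = 0.825 → q = 9.6×1.25×0.825 = 9.900 ft³/s
Panel 3-4: Δb = 1.8 ft, d̄ = (0.93+0.39)/2 = 0.66, v̄ = (0.73+0.51)/2 = 0.62 → q = 1.8×0.66×0.62 = 0.7366 ft³/s
Q = Σ q = 17.61 ft³/s

17.6 ft³/s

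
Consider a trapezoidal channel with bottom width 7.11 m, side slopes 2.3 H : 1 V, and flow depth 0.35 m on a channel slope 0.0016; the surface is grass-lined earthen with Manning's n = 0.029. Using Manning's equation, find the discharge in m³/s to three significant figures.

1.76 m³/s

A = (b + z·y)·y = (7.11 + 2.3×0.35)×0.35 = 2.770 m²
P = b + 2y√(1+z²) = 7.11 + 2×0.35×√(1+2.3²) = 8.866 m
R = A/P = 2.770/8.866 = 0.3125 m
Q = (1/n)·A·R^(2/3)·S^(1/2) = (1/0.029) × 2.770 × 0.3125^(2/3) × 0.0016^(1/2) = 1.759 m³/s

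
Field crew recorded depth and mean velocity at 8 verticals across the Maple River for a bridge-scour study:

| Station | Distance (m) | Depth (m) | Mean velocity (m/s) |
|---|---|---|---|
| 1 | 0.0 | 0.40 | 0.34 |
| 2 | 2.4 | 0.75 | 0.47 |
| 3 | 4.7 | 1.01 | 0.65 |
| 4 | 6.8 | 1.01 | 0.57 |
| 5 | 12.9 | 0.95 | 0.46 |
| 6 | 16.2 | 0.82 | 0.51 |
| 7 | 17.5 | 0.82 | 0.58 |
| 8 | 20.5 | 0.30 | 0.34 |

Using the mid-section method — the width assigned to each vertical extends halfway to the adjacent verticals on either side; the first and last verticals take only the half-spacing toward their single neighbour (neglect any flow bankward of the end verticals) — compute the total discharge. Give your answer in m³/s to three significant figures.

8.99 m³/s

w_1 = (2.4 − 0.0)/2 = 1.2 m; q_1 = 0.34 × 0.40 × 1.2 = 0.1632 m³/s
w_2 = (4.7 − 0.0)/2 = 2.35 m; q_2 = 0.47 × 0.75 × 2.35 = 0.8284 m³/s
w_3 = (6.8 − 2.4)/2 = 2.2 m; q_3 = 0.65 × 1.01 × 2.2 = 1.444 m³/s
w_4 = (12.9 − 4.7)/2 = 4.1 m; q_4 = 0.57 × 1.01 × 4.1 = 2.360 m³/s
w_5 = (16.2 − 6.8)/2 = 4.7 m; q_5 = 0.46 × 0.95 × 4.7 = 2.054 m³/s
w_6 = (17.5 − 12.9)/2 = 2.3 m; q_6 = 0.51 × 0.82 × 2.3 = 0.9619 m³/s
w_7 = (20.5 − 16.2)/2 = 2.15 m; q_7 = 0.58 × 0.82 × 2.15 = 1.023 m³/s
w_8 = (20.5 − 17.5)/2 = 1.5 m; q_8 = 0.34 × 0.30 × 1.5 = 0.1530 m³/s
Q = Σ qᵢ = 8.988 m³/s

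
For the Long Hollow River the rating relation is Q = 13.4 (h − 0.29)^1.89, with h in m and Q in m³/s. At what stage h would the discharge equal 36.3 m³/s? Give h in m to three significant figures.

1.98 m

h − h₀ = (Q/C)^(1/b) = (36.3/13.4)^(1/1.89) = 1.694 m
h = 0.29 + 1.694 = 1.984 m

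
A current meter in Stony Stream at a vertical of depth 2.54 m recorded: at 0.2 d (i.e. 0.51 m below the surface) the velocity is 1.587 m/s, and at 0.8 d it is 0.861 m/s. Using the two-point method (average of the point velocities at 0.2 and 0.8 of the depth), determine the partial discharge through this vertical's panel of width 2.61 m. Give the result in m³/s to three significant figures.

v̄ = (1.587 + 0.861) / 2 = 1.224 m/s
q = v̄ × d × w = 1.224 × 2.54 × 2.61 = 8.114 m³/s

8.11 m³/s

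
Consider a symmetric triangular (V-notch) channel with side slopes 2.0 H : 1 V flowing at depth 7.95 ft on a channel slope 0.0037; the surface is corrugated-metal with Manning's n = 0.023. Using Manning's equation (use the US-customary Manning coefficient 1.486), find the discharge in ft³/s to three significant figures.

A = z·y² = 2.0×7.95² = 126.4 ft²
P = 2y√(1+z²) = 2×7.95×√(1+2.0²) = 35.55 ft
R = A/P = 126.4/35.55 = 3.555 ft
Q = (1.486/n)·A·R^(2/3)·S^(1/2) = (1.486/0.023) × 126.4 × 3.555^(2/3) × 0.0037^(1/2) = 1157 ft³/s

1160 ft³/s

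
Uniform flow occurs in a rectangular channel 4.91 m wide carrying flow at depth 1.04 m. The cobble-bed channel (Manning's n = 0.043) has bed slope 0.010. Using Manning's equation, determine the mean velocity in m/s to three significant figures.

A = b·y = 4.91 × 1.04 = 5.106 m²
P = b + 2y = 4.91 + 2×1.04 = 6.990 m
R = A/P = 5.106/6.990 = 0.7305 m
Q = (1/n)·A·R^(2/3)·S^(1/2) = (1/0.043) × 5.106 × 0.7305^(2/3) × 0.010^(1/2) = 9.632 m³/s
V = Q/A = 9.632/5.106 = 1.886 m/s

1.89 m/s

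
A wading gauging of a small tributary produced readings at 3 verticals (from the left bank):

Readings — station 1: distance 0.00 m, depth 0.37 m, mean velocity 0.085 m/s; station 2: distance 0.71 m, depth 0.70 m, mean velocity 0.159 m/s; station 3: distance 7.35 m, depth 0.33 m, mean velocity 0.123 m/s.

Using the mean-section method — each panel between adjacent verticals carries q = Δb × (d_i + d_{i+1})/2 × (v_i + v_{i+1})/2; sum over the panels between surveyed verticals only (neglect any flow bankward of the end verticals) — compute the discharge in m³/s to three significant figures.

0.529 m³/s

Panel 1-2: Δb = 0.71 m, d̄ = (0.37+0.70)/2 = 0.535, v̄ = (0.085+0.159)/2 = 0.122 → q = 0.71×0.535×0.122 = 0.04634 m³/s
Panel 2-3: Δb = 6.64 m, d̄ = (0.70+0.33)/2 = 0.515, v̄ = (0.159+0.123)/2 = 0.141 → q = 6.64×0.515×0.141 = 0.4822 m³/s
Q = Σ q = 0.5285 m³/s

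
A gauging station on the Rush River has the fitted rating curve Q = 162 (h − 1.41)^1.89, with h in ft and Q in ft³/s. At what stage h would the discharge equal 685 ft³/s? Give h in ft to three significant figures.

h − h₀ = (Q/C)^(1/b) = (685/162)^(1/1.89) = 2.144 ft
h = 1.41 + 2.144 = 3.554 ft

3.55 ft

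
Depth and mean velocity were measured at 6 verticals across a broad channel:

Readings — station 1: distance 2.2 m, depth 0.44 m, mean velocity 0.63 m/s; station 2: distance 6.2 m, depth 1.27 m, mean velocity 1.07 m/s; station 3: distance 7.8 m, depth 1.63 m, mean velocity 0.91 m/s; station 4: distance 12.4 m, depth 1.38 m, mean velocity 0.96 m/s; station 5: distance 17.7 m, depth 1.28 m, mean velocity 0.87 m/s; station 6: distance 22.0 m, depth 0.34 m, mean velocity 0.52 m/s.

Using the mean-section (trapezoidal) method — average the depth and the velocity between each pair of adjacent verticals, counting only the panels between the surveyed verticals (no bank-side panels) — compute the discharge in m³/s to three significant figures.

20.5 m³/s

Panel 1-2: Δb = 4 m, d̄ = (0.44+1.27)/2 = 0.855, v̄ = (0.63+1.07)/2 = 0.85 → q = 4×0.855×0.85 = 2.907 m³/s
Panel 2-3: Δb = 1.6 m, d̄ = (1.27+1.63)/2 = 1.45, v̄ = (1.07+0.91)/2 = 0.99 → q = 1.6×1.45×0.99 = 2.297 m³/s
Panel 3-4: Δb = 4.6 m, d̄ = (1.63+1.38)/2 = 1.505, v̄ = (0.91+0.96)/2 = 0.935 → q = 4.6×1.505×0.935 = 6.473 m³/s
Panel 4-5: Δb = 5.3 m, d̄ = (1.38+1.28)/2 = 1.33, v̄ = (0.96+0.87)/2 = 0.915 → q = 5.3×1.33×0.915 = 6.450 m³/s
Panel 5-6: Δb = 4.3 m, d̄ = (1.28+0.34)/2 = 0.81, v̄ = (0.87+0.52)/2 = 0.695 → q = 4.3×0.81×0.695 = 2.421 m³/s
Q = Σ q = 20.55 m³/s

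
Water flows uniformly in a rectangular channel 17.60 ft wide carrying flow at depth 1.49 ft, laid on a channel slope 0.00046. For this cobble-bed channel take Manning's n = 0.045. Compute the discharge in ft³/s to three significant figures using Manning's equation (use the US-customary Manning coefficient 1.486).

A = b·y = 17.60 × 1.49 = 26.22 ft²
P = b + 2y = 17.60 + 2×1.49 = 20.58 ft
R = A/P = 26.22/20.58 = 1.274 ft
Q = (1.486/n)·A·R^(2/3)·S^(1/2) = (1.486/0.045) × 26.22 × 1.274^(2/3) × 0.00046^(1/2) = 21.83 ft³/s

21.8 ft³/s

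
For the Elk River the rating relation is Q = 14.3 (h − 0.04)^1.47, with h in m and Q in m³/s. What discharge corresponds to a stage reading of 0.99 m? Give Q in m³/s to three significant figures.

Q = 14.3 × (0.99 − 0.04)^1.47 = 14.3 × 0.95^1.47 = 13.26 m³/s

13.3 m³/s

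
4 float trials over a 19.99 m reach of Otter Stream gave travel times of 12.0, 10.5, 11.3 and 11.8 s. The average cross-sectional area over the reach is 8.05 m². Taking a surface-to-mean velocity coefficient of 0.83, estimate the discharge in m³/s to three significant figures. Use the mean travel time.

t̄ = (12.0 + 10.5 + 11.3 + 11.8) / 4 = 11.4 s
v_surface = L / t̄ = 19.99 / 11.4 = 1.754 m/s
v_mean = 0.83 × 1.754 = 1.455 m/s
Q = A × v_mean = 8.05 × 1.455 = 11.72 m³/s

11.7 m³/s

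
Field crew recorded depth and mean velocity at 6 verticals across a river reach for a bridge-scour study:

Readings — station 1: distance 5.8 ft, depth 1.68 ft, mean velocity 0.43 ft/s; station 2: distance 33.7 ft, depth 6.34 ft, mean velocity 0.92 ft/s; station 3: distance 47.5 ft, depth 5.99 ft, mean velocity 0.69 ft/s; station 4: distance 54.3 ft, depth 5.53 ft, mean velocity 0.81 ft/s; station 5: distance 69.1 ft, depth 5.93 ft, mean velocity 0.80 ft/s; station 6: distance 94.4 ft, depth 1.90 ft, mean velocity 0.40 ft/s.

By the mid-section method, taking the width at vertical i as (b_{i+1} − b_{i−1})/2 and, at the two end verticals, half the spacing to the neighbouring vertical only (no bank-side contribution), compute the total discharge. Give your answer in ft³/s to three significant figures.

w_1 = (33.7 − 5.8)/2 = 13.95 ft; q_1 = 0.43 × 1.68 × 13.95 = 10.08 ft³/s
w_2 = (47.5 − 5.8)/2 = 20.85 ft; q_2 = 0.92 × 6.34 × 20.85 = 121.6 ft³/s
w_3 = (54.3 − 33.7)/2 = 10.3 ft; q_3 = 0.69 × 5.99 × 10.3 = 42.57 ft³/s
w_4 = (69.1 − 47.5)/2 = 10.8 ft; q_4 = 0.81 × 5.53 × 10.8 = 48.38 ft³/s
w_5 = (94.4 − 54.3)/2 = 20.05 ft; q_5 = 0.80 × 5.93 × 20.05 = 95.12 ft³/s
w_6 = (94.4 − 69.1)/2 = 12.65 ft; q_6 = 0.40 × 1.90 × 12.65 = 9.614 ft³/s
Q = Σ qᵢ = 327.4 ft³/s

327 ft³/s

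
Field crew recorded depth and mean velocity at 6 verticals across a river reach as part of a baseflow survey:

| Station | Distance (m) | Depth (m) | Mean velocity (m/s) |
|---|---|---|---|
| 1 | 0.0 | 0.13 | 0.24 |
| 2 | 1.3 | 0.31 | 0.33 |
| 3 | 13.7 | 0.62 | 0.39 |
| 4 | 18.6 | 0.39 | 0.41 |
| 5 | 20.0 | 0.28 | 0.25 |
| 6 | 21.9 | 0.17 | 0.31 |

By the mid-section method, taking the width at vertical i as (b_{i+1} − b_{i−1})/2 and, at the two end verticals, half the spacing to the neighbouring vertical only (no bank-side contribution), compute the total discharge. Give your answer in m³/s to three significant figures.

w_1 = (1.3 − 0.0)/2 = 0.65 m; q_1 = 0.24 × 0.13 × 0.65 = 0.02028 m³/s
w_2 = (13.7 − 0.0)/2 = 6.85 m; q_2 = 0.33 × 0.31 × 6.85 = 0.7008 m³/s
w_3 = (18.6 − 1.3)/2 = 8.65 m; q_3 = 0.39 × 0.62 × 8.65 = 2.092 m³/s
w_4 = (20.0 − 13.7)/2 = 3.15 m; q_4 = 0.41 × 0.39 × 3.15 = 0.5037 m³/s
w_5 = (21.9 − 18.6)/2 = 1.65 m; q_5 = 0.25 × 0.28 × 1.65 = 0.1155 m³/s
w_6 = (21.9 − 20.0)/2 = 0.95 m; q_6 = 0.31 × 0.17 × 0.95 = 0.05007 m³/s
Q = Σ qᵢ = 3.482 m³/s

3.48 m³/s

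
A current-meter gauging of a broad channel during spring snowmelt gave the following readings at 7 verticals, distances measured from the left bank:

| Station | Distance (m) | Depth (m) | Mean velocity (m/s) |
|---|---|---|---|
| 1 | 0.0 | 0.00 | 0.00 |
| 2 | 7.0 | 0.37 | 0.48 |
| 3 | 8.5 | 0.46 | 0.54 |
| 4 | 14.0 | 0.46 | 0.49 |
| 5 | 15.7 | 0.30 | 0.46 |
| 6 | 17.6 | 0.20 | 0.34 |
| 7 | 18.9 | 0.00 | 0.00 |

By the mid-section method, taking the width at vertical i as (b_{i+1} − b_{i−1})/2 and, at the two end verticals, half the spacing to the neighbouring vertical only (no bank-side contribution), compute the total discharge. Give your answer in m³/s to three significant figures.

2.79 m³/s

w_2 = (8.5 − 0.0)/2 = 4.25 m; q_2 = 0.48 × 0.37 × 4.25 = 0.7548 m³/s
w_3 = (14.0 − 7.0)/2 = 3.5 m; q_3 = 0.54 × 0.46 × 3.5 = 0.8694 m³/s
w_4 = (15.7 − 8.5)/2 = 3.6 m; q_4 = 0.49 × 0.46 × 3.6 = 0.8114 m³/s
w_5 = (17.6 − 14.0)/2 = 1.8 m; q_5 = 0.46 × 0.30 × 1.8 = 0.2484 m³/s
w_6 = (18.9 − 15.7)/2 = 1.6 m; q_6 = 0.34 × 0.20 × 1.6 = 0.1088 m³/s
Stations 1, 7 contribute zero (depth or velocity is 0).
Q = Σ qᵢ = 2.793 m³/s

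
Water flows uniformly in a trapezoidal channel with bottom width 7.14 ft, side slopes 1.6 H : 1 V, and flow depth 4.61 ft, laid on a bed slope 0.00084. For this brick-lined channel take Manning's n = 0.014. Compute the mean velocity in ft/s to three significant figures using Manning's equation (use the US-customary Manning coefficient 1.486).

6.01 ft/s

A = (b + z·y)·y = (7.14 + 1.6×4.61)×4.61 = 66.92 ft²
P = b + 2y√(1+z²) = 7.14 + 2×4.61×√(1+1.6²) = 24.54 ft
R = A/P = 66.92/24.54 = 2.727 ft
Q = (1.486/n)·A·R^(2/3)·S^(1/2) = (1.486/0.014) × 66.92 × 2.727^(2/3) × 0.00084^(1/2) = 401.9 ft³/s
V = Q/A = 401.9/66.92 = 6.005 ft/s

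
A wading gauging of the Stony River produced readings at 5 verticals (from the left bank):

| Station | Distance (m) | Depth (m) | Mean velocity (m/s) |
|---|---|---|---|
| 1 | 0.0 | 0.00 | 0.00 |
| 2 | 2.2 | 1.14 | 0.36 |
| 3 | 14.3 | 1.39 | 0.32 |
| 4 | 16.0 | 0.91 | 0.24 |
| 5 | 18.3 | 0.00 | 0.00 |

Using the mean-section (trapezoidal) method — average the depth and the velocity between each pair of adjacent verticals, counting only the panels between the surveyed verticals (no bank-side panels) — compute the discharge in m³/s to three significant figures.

Panel 1-2: Δb = 2.2 m, d̄ = (0.00+1.14)/2 = 0.57, v̄ = (0.00+0.36)/2 = 0.18 → q = 2.2×0.57×0.18 = 0.2257 m³/s
Panel 2-3: Δb = 12.1 m, d̄ = (1.14+1.39)/2 = 1.265, v̄ = (0.36+0.32)/2 = 0.34 → q = 12.1×1.265×0.34 = 5.204 m³/s
Panel 3-4: Δb = 1.7 m, d̄ = (1.39+0.91)/2 = 1.15, v̄ = (0.32+0.24)/2 = 0.28 → q = 1.7×1.15×0.28 = 0.5474 m³/s
Panel 4-5: Δb = 2.3 m, d̄ = (0.91+0.00)/2 = 0.455, v̄ = (0.24+0.00)/2 = 0.12 → q = 2.3×0.455×0.12 = 0.1256 m³/s
Q = Σ q = 6.103 m³/s

6.10 m³/s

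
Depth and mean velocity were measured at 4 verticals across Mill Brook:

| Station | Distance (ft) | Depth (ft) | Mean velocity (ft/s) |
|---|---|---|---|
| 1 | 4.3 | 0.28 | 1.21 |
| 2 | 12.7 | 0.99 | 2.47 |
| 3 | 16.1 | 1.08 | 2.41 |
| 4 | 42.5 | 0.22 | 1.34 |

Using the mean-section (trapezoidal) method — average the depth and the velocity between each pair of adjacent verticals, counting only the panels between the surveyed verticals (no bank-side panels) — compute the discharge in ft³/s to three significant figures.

50.6 ft³/s

Panel 1-2: Δb = 8.4 ft, d̄ = (0.28+0.99)/2 = 0.635, v̄ = (1.21+2.47)/2 = 1.84 → q = 8.4×0.635×1.84 = 9.815 ft³/s
Panel 2-3: Δb = 3.4 ft, d̄ = (0.99+1.08)/2 = 1.035, v̄ = (2.47+2.41)/2 = 2.44 → q = 3.4×1.035×2.44 = 8.586 ft³/s
Panel 3-4: Δb = 26.4 ft, d̄ = (1.08+0.22)/2 = 0.65, v̄ = (2.41+1.34)/2 = 1.875 → q = 26.4×0.65×1.875 = 32.18 ft³/s
Q = Σ q = 50.58 ft³/s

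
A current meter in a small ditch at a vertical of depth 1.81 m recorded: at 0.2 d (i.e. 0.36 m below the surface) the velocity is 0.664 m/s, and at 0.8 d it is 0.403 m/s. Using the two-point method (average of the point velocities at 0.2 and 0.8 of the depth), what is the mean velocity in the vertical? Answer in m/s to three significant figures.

0.534 m/s

v̄ = (0.664 + 0.403) / 2 = 0.5335 m/s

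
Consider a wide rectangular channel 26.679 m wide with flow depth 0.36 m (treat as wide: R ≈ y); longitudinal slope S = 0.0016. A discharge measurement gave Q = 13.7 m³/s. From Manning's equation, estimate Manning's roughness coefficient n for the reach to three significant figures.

A = b·y = 26.679 × 0.36 = 9.604 m²
Wide channel: R ≈ y = 0.36 m
n = (1/Q)·A·R^(2/3)·S^(1/2) = (1/13.7) × 9.604 × 0.5061 × 0.04000 = 0.01419

0.0142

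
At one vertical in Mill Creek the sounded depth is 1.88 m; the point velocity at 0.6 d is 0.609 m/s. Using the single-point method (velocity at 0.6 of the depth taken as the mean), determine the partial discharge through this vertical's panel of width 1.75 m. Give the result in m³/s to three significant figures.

2.00 m³/s

v̄ = v₀.₆ = 0.609 m/s
q = v̄ × d × w = 0.6090 × 1.88 × 1.75 = 2.004 m³/s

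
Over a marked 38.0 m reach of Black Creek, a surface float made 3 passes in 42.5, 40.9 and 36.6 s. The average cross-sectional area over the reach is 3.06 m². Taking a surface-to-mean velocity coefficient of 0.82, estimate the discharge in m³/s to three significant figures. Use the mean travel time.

t̄ = (42.5 + 40.9 + 36.6) / 3 = 40 s
v_surface = L / t̄ = 38.0 / 40 = 0.9500 m/s
v_mean = 0.82 × 0.9500 = 0.7790 m/s
Q = A × v_mean = 3.06 × 0.7790 = 2.384 m³/s

2.38 m³/s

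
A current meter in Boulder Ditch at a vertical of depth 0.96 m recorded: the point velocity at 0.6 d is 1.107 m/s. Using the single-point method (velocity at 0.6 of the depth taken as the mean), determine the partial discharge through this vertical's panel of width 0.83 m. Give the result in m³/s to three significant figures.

v̄ = v₀.₆ = 1.107 m/s
q = v̄ × d × w = 1.107 × 0.96 × 0.83 = 0.8821 m³/s

0.882 m³/s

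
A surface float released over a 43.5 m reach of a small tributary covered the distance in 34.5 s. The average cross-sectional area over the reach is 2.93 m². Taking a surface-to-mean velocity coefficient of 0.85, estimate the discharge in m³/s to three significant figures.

3.14 m³/s

v_surface = L / t̄ = 43.5 / 34.5 = 1.261 m/s
v_mean = 0.85 × 1.261 = 1.072 m/s
Q = A × v_mean = 2.93 × 1.072 = 3.140 m³/s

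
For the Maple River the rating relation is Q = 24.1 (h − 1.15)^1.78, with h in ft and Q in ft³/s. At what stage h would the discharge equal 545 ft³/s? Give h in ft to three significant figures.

h − h₀ = (Q/C)^(1/b) = (545/24.1)^(1/1.78) = 5.766 ft
h = 1.15 + 5.766 = 6.916 ft

6.92 ft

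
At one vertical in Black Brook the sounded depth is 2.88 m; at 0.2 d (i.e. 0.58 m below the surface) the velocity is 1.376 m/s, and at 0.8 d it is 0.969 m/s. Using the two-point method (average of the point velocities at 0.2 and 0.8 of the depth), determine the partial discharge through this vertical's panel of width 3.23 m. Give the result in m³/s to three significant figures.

10.9 m³/s

v̄ = (1.376 + 0.969) / 2 = 1.173 m/s
q = v̄ × d × w = 1.173 × 2.88 × 3.23 = 10.91 m³/s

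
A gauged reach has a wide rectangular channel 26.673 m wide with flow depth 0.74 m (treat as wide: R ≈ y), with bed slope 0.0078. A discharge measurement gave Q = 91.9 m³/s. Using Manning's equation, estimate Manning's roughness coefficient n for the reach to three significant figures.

0.0155

A = b·y = 26.673 × 0.74 = 19.74 m²
Wide channel: R ≈ y = 0.74 m
n = (1/Q)·A·R^(2/3)·S^(1/2) = (1/91.9) × 19.74 × 0.8181 × 0.08832 = 0.01552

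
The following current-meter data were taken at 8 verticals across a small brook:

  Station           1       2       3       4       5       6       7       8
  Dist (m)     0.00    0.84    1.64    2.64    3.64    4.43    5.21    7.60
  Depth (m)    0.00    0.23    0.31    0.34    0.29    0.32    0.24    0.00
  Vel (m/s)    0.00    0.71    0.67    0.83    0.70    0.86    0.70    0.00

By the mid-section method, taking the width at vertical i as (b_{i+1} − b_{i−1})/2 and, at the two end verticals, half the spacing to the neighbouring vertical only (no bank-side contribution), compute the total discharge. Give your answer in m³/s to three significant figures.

1.27 m³/s

w_2 = (1.64 − 0.00)/2 = 0.82 m; q_2 = 0.71 × 0.23 × 0.82 = 0.1339 m³/s
w_3 = (2.64 − 0.84)/2 = 0.9 m; q_3 = 0.67 × 0.31 × 0.9 = 0.1869 m³/s
w_4 = (3.64 − 1.64)/2 = 1 m; q_4 = 0.83 × 0.34 × 1 = 0.2822 m³/s
w_5 = (4.43 − 2.64)/2 = 0.895 m; q_5 = 0.70 × 0.29 × 0.895 = 0.1817 m³/s
w_6 = (5.21 − 3.64)/2 = 0.785 m; q_6 = 0.86 × 0.32 × 0.785 = 0.2160 m³/s
w_7 = (7.60 − 4.43)/2 = 1.585 m; q_7 = 0.70 × 0.24 × 1.585 = 0.2663 m³/s
Stations 1, 8 contribute zero (depth or velocity is 0).
Q = Σ qᵢ = 1.267 m³/s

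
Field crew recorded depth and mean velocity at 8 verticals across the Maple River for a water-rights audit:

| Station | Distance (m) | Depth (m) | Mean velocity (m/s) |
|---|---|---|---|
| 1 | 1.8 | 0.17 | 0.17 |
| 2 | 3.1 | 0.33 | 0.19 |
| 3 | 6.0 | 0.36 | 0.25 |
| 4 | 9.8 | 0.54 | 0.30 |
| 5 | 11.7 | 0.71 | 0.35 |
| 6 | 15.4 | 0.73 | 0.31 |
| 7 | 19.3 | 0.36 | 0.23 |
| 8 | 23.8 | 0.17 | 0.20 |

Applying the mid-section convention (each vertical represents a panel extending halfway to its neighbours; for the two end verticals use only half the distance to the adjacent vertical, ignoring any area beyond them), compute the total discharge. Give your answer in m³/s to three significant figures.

2.89 m³/s

w_1 = (3.1 − 1.8)/2 = 0.65 m; q_1 = 0.17 × 0.17 × 0.65 = 0.01879 m³/s
w_2 = (6.0 − 1.8)/2 = 2.1 m; q_2 = 0.19 × 0.33 × 2.1 = 0.1317 m³/s
w_3 = (9.8 − 3.1)/2 = 3.35 m; q_3 = 0.25 × 0.36 × 3.35 = 0.3015 m³/s
w_4 = (11.7 − 6.0)/2 = 2.85 m; q_4 = 0.30 × 0.54 × 2.85 = 0.4617 m³/s
w_5 = (15.4 − 9.8)/2 = 2.8 m; q_5 = 0.35 × 0.71 × 2.8 = 0.6958 m³/s
w_6 = (19.3 − 11.7)/2 = 3.8 m; q_6 = 0.31 × 0.73 × 3.8 = 0.8599 m³/s
w_7 = (23.8 − 15.4)/2 = 4.2 m; q_7 = 0.23 × 0.36 × 4.2 = 0.3478 m³/s
w_8 = (23.8 − 19.3)/2 = 2.25 m; q_8 = 0.20 × 0.17 × 2.25 = 0.07650 m³/s
Q = Σ qᵢ = 2.894 m³/s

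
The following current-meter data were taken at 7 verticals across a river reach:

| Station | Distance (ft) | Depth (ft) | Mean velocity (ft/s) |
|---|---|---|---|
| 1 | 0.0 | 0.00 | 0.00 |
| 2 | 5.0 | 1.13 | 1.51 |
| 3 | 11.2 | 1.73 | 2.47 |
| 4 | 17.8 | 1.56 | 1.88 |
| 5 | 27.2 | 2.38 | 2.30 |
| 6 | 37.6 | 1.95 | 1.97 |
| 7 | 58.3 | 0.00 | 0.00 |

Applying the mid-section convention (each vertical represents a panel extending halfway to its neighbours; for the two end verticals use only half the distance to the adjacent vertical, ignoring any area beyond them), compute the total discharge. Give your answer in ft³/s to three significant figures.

w_2 = (11.2 − 0.0)/2 = 5.6 ft; q_2 = 1.51 × 1.13 × 5.6 = 9.555 ft³/s
w_3 = (17.8 − 5.0)/2 = 6.4 ft; q_3 = 2.47 × 1.73 × 6.4 = 27.35 ft³/s
w_4 = (27.2 − 11.2)/2 = 8 ft; q_4 = 1.88 × 1.56 × 8 = 23.46 ft³/s
w_5 = (37.6 − 17.8)/2 = 9.9 ft; q_5 = 2.30 × 2.38 × 9.9 = 54.19 ft³/s
w_6 = (58.3 − 27.2)/2 = 15.55 ft; q_6 = 1.97 × 1.95 × 15.55 = 59.74 ft³/s
Stations 1, 7 contribute zero (depth or velocity is 0).
Q = Σ qᵢ = 174.3 ft³/s

174 ft³/s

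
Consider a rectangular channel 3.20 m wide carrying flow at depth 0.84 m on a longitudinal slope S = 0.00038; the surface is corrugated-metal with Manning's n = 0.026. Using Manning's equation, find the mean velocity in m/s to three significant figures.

0.504 m/s

A = b·y = 3.20 × 0.84 = 2.688 m²
P = b + 2y = 3.20 + 2×0.84 = 4.880 m
R = A/P = 2.688/4.880 = 0.5508 m
Q = (1/n)·A·R^(2/3)·S^(1/2) = (1/0.026) × 2.688 × 0.5508^(2/3) × 0.00038^(1/2) = 1.354 m³/s
V = Q/A = 1.354/2.688 = 0.5038 m/s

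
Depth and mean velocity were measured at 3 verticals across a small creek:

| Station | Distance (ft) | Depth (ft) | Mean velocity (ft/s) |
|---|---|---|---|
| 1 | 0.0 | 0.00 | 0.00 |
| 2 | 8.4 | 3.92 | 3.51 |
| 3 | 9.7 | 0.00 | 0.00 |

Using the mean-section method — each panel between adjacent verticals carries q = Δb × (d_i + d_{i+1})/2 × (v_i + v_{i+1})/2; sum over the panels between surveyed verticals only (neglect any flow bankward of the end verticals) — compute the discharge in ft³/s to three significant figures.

Panel 1-2: Δb = 8.4 ft, d̄ = (0.00+3.92)/2 = 1.96, v̄ = (0.00+3.51)/2 = 1.755 → q = 8.4×1.96×1.755 = 28.89 ft³/s
Panel 2-3: Δb = 1.3 ft, d̄ = (3.92+0.00)/2 = 1.96, v̄ = (3.51+0.00)/2 = 1.755 → q = 1.3×1.96×1.755 = 4.472 ft³/s
Q = Σ q = 33.37 ft³/s

33.4 ft³/s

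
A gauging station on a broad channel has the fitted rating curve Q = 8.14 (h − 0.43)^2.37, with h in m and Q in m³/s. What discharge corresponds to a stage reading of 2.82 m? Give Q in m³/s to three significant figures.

64.2 m³/s

Q = 8.14 × (2.82 − 0.43)^2.37 = 8.14 × 2.39^2.37 = 64.18 m³/s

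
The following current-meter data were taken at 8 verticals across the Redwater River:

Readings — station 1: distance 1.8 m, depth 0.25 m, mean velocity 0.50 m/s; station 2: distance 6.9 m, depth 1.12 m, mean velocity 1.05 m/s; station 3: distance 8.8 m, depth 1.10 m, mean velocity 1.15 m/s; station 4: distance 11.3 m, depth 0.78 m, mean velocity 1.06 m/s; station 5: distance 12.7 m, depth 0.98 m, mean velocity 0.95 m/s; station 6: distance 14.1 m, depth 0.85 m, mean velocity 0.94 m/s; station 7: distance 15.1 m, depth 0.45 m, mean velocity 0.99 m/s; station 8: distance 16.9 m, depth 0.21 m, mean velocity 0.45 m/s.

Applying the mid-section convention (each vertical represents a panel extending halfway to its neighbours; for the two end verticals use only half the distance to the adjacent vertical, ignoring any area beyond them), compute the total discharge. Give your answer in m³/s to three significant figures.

w_1 = (6.9 − 1.8)/2 = 2.55 m; q_1 = 0.50 × 0.25 × 2.55 = 0.3188 m³/s
w_2 = (8.8 − 1.8)/2 = 3.5 m; q_2 = 1.05 × 1.12 × 3.5 = 4.116 m³/s
w_3 = (11.3 − 6.9)/2 = 2.2 m; q_3 = 1.15 × 1.10 × 2.2 = 2.783 m³/s
w_4 = (12.7 − 8.8)/2 = 1.95 m; q_4 = 1.06 × 0.78 × 1.95 = 1.612 m³/s
w_5 = (14.1 − 11.3)/2 = 1.4 m; q_5 = 0.95 × 0.98 × 1.4 = 1.303 m³/s
w_6 = (15.1 − 12.7)/2 = 1.2 m; q_6 = 0.94 × 0.85 × 1.2 = 0.9588 m³/s
w_7 = (16.9 − 14.1)/2 = 1.4 m; q_7 = 0.99 × 0.45 × 1.4 = 0.6237 m³/s
w_8 = (16.9 − 15.1)/2 = 0.9 m; q_8 = 0.45 × 0.21 × 0.9 = 0.08505 m³/s
Q = Σ qᵢ = 11.80 m³/s

11.8 m³/s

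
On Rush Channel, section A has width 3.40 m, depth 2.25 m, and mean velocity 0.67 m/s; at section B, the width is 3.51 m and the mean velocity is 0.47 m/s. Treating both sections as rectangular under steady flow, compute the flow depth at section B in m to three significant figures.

3.11 m

Q = A₁V₁ = (3.40×2.25) × 0.67 = 5.126 m³/s
d₂ = Q/(b₂ V₂) = 5.126/(3.51×0.47) = 3.107 m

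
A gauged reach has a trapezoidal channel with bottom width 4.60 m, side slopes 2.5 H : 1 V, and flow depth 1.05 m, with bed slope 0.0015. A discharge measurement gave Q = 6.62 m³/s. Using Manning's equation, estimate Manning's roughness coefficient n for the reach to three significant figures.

0.0363

A = (b + z·y)·y = (4.60 + 2.5×1.05)×1.05 = 7.586 m²
P = b + 2y√(1+z²) = 4.60 + 2×1.05×√(1+2.5²) = 10.25 m
R = A/P = 7.586/10.25 = 0.7398 m
n = (1/Q)·A·R^(2/3)·S^(1/2) = (1/6.62) × 7.586 × 0.8180 × 0.03873 = 0.03630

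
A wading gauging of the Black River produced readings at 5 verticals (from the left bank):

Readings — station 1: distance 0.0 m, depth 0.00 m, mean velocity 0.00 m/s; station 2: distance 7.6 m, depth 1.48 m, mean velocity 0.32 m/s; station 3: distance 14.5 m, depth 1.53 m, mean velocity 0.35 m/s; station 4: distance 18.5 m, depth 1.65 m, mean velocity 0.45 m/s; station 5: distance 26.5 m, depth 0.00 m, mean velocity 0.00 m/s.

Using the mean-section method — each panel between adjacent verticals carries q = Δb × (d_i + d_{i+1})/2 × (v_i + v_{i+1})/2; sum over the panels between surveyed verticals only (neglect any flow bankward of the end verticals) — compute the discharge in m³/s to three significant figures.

8.41 m³/s

Panel 1-2: Δb = 7.6 m, d̄ = (0.00+1.48)/2 = 0.74, v̄ = (0.00+0.32)/2 = 0.16 → q = 7.6×0.74×0.16 = 0.8998 m³/s
Panel 2-3: Δb = 6.9 m, d̄ = (1.48+1.53)/2 = 1.505, v̄ = (0.32+0.35)/2 = 0.335 → q = 6.9×1.505×0.335 = 3.479 m³/s
Panel 3-4: Δb = 4 m, d̄ = (1.53+1.65)/2 = 1.59, v̄ = (0.35+0.45)/2 = 0.4 → q = 4×1.59×0.4 = 2.544 m³/s
Panel 4-5: Δb = 8 m, d̄ = (1.65+0.00)/2 = 0.825, v̄ = (0.45+0.00)/2 = 0.225 → q = 8×0.825×0.225 = 1.485 m³/s
Q = Σ q = 8.408 m³/s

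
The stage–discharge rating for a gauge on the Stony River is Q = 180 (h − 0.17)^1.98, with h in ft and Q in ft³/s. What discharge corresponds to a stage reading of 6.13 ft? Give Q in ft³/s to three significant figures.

Q = 180 × (6.13 − 0.17)^1.98 = 180 × 5.96^1.98 = 6170 ft³/s

6170 ft³/s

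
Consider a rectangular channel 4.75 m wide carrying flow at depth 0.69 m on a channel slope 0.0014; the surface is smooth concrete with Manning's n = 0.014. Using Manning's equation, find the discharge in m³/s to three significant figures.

A = b·y = 4.75 × 0.69 = 3.278 m²
P = b + 2y = 4.75 + 2×0.69 = 6.130 m
R = A/P = 3.278/6.130 = 0.5347 m
Q = (1/n)·A·R^(2/3)·S^(1/2) = (1/0.014) × 3.278 × 0.5347^(2/3) × 0.0014^(1/2) = 5.770 m³/s

5.77 m³/s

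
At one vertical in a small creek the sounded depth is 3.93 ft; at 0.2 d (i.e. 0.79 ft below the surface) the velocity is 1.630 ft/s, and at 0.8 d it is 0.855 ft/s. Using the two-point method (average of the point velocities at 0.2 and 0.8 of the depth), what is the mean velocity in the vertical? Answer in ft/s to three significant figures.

v̄ = (1.630 + 0.855) / 2 = 1.243 ft/s

1.24 ft/s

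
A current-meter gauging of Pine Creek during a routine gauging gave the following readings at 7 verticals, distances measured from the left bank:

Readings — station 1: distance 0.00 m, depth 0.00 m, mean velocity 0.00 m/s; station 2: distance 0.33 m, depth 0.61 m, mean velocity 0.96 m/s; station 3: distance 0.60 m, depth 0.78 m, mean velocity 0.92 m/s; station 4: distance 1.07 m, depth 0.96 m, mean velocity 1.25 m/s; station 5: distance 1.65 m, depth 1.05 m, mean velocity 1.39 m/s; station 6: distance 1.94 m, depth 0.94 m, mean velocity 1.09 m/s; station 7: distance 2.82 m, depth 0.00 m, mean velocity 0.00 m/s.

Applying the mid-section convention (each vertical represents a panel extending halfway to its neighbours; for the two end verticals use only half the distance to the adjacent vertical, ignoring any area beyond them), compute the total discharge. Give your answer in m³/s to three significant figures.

w_2 = (0.60 − 0.00)/2 = 0.3 m; q_2 = 0.96 × 0.61 × 0.3 = 0.1757 m³/s
w_3 = (1.07 − 0.33)/2 = 0.37 m; q_3 = 0.92 × 0.78 × 0.37 = 0.2655 m³/s
w_4 = (1.65 − 0.60)/2 = 0.525 m; q_4 = 1.25 × 0.96 × 0.525 = 0.6300 m³/s
w_5 = (1.94 − 1.07)/2 = 0.435 m; q_5 = 1.39 × 1.05 × 0.435 = 0.6349 m³/s
w_6 = (2.82 − 1.65)/2 = 0.585 m; q_6 = 1.09 × 0.94 × 0.585 = 0.5994 m³/s
Stations 1, 7 contribute zero (depth or velocity is 0).
Q = Σ qᵢ = 2.305 m³/s

2.31 m³/s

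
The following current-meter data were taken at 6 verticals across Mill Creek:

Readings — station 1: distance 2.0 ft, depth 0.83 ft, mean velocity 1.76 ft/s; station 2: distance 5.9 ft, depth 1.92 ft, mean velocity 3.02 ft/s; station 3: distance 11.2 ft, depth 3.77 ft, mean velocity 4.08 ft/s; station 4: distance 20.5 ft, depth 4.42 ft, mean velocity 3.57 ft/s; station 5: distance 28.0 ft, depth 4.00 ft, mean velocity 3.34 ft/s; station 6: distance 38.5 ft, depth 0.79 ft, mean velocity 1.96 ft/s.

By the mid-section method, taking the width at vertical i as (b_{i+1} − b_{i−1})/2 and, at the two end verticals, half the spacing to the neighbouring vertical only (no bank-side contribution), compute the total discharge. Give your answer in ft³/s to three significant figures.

403 ft³/s

w_1 = (5.9 − 2.0)/2 = 1.95 ft; q_1 = 1.76 × 0.83 × 1.95 = 2.849 ft³/s
w_2 = (11.2 − 2.0)/2 = 4.6 ft; q_2 = 3.02 × 1.92 × 4.6 = 26.67 ft³/s
w_3 = (20.5 − 5.9)/2 = 7.3 ft; q_3 = 4.08 × 3.77 × 7.3 = 112.3 ft³/s
w_4 = (28.0 − 11.2)/2 = 8.4 ft; q_4 = 3.57 × 4.42 × 8.4 = 132.5 ft³/s
w_5 = (38.5 − 20.5)/2 = 9 ft; q_5 = 3.34 × 4.00 × 9 = 120.2 ft³/s
w_6 = (38.5 − 28.0)/2 = 5.25 ft; q_6 = 1.96 × 0.79 × 5.25 = 8.129 ft³/s
Q = Σ qᵢ = 402.7 ft³/s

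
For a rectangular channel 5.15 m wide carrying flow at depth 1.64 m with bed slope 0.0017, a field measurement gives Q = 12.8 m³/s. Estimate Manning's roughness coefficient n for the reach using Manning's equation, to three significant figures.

A = b·y = 5.15 × 1.64 = 8.446 m²
P = b + 2y = 5.15 + 2×1.64 = 8.430 m
R = A/P = 8.446/8.430 = 1.002 m
n = (1/Q)·A·R^(2/3)·S^(1/2) = (1/12.8) × 8.446 × 1.001 × 0.04123 = 0.02724

0.0272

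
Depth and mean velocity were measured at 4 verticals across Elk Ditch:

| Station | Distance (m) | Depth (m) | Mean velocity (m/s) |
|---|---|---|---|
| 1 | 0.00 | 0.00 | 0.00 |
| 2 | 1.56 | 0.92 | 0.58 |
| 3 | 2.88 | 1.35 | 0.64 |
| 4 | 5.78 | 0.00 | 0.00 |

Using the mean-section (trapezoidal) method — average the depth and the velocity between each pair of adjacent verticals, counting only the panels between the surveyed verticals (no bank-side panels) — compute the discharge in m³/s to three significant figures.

1.75 m³/s

Panel 1-2: Δb = 1.56 m, d̄ = (0.00+0.92)/2 = 0.46, v̄ = (0.00+0.58)/2 = 0.29 → q = 1.56×0.46×0.29 = 0.2081 m³/s
Panel 2-3: Δb = 1.32 m, d̄ = (0.92+1.35)/2 = 1.135, v̄ = (0.58+0.64)/2 = 0.61 → q = 1.32×1.135×0.61 = 0.9139 m³/s
Panel 3-4: Δb = 2.9 m, d̄ = (1.35+0.00)/2 = 0.675, v̄ = (0.64+0.00)/2 = 0.32 → q = 2.9×0.675×0.32 = 0.6264 m³/s
Q = Σ q = 1.748 m³/s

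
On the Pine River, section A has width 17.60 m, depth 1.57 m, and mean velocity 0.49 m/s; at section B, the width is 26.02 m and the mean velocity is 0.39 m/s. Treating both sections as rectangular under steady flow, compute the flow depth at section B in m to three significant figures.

Q = A₁V₁ = (17.60×1.57) × 0.49 = 13.54 m³/s
d₂ = Q/(b₂ V₂) = 13.54/(26.02×0.39) = 1.334 m

1.33 m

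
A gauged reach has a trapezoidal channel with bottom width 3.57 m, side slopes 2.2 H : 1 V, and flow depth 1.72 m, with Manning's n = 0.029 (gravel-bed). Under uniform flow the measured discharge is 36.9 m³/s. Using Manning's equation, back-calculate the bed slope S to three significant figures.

0.00659

A = (b + z·y)·y = (3.57 + 2.2×1.72)×1.72 = 12.65 m²
P = b + 2y√(1+z²) = 3.57 + 2×1.72×√(1+2.2²) = 11.88 m
R = A/P = 12.65/11.88 = 1.064 m
S = (Q·n / (1·A·R^(2/3)))² = (36.9×0.029 / (1×12.65×1.043))² = 0.006585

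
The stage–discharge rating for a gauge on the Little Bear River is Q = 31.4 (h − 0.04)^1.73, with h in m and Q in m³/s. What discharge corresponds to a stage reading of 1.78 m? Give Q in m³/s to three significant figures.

81.9 m³/s

Q = 31.4 × (1.78 − 0.04)^1.73 = 31.4 × 1.74^1.73 = 81.86 m³/s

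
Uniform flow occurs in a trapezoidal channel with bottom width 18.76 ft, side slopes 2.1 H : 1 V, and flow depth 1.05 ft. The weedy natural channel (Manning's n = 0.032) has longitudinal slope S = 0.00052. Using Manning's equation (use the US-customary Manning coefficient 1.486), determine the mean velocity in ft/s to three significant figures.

1.01 ft/s

A = (b + z·y)·y = (18.76 + 2.1×1.05)×1.05 = 22.01 ft²
P = b + 2y√(1+z²) = 18.76 + 2×1.05×√(1+2.1²) = 23.64 ft
R = A/P = 22.01/23.64 = 0.9310 ft
Q = (1.486/n)·A·R^(2/3)·S^(1/2) = (1.486/0.032) × 22.01 × 0.9310^(2/3) × 0.00052^(1/2) = 22.23 ft³/s
V = Q/A = 22.23/22.01 = 1.010 ft/s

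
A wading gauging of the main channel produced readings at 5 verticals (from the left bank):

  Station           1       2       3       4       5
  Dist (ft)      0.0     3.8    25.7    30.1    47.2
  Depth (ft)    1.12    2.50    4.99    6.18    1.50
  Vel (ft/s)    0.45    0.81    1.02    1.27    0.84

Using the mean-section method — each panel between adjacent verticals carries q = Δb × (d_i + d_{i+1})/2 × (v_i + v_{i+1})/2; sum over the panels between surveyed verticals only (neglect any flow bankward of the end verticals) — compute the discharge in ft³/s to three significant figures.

Panel 1-2: Δb = 3.8 ft, d̄ = (1.12+2.50)/2 = 1.81, v̄ = (0.45+0.81)/2 = 0.63 → q = 3.8×1.81×0.63 = 4.333 ft³/s
Panel 2-3: Δb = 21.9 ft, d̄ = (2.50+4.99)/2 = 3.745, v̄ = (0.81+1.02)/2 = 0.915 → q = 21.9×3.745×0.915 = 75.04 ft³/s
Panel 3-4: Δb = 4.4 ft, d̄ = (4.99+6.18)/2 = 5.585, v̄ = (1.02+1.27)/2 = 1.145 → q = 4.4×5.585×1.145 = 28.14 ft³/s
Panel 4-5: Δb = 17.1 ft, d̄ = (6.18+1.50)/2 = 3.84, v̄ = (1.27+0.84)/2 = 1.055 → q = 17.1×3.84×1.055 = 69.28 ft³/s
Q = Σ q = 176.8 ft³/s

177 ft³/s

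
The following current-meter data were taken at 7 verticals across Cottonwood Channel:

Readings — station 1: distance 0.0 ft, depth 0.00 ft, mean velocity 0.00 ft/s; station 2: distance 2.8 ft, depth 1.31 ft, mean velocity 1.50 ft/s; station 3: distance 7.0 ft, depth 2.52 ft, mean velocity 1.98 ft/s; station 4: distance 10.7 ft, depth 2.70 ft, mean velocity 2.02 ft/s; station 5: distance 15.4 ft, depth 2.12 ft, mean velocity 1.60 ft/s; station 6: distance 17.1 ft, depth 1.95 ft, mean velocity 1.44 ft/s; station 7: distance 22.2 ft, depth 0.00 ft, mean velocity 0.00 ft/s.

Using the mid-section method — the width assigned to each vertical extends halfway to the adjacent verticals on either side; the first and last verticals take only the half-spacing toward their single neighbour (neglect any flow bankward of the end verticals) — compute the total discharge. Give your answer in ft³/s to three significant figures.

69.9 ft³/s

w_2 = (7.0 − 0.0)/2 = 3.5 ft; q_2 = 1.50 × 1.31 × 3.5 = 6.878 ft³/s
w_3 = (10.7 − 2.8)/2 = 3.95 ft; q_3 = 1.98 × 2.52 × 3.95 = 19.71 ft³/s
w_4 = (15.4 − 7.0)/2 = 4.2 ft; q_4 = 2.02 × 2.70 × 4.2 = 22.91 ft³/s
w_5 = (17.1 − 10.7)/2 = 3.2 ft; q_5 = 1.60 × 2.12 × 3.2 = 10.85 ft³/s
w_6 = (22.2 − 15.4)/2 = 3.4 ft; q_6 = 1.44 × 1.95 × 3.4 = 9.547 ft³/s
Stations 1, 7 contribute zero (depth or velocity is 0).
Q = Σ qᵢ = 69.89 ft³/s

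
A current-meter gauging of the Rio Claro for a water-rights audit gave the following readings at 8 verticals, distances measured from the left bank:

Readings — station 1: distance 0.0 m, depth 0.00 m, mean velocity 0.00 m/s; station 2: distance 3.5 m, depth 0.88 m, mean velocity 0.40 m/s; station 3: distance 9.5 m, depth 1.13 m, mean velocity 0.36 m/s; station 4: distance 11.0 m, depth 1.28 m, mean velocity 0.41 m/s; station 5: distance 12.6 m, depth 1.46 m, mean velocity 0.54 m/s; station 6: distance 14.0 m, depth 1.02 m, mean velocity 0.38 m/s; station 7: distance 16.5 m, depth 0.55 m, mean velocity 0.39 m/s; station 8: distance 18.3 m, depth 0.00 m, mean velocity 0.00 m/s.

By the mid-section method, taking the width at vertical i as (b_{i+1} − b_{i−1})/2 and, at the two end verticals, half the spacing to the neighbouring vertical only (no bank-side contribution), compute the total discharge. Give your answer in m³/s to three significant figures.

w_2 = (9.5 − 0.0)/2 = 4.75 m; q_2 = 0.40 × 0.88 × 4.75 = 1.672 m³/s
w_3 = (11.0 − 3.5)/2 = 3.75 m; q_3 = 0.36 × 1.13 × 3.75 = 1.526 m³/s
w_4 = (12.6 − 9.5)/2 = 1.55 m; q_4 = 0.41 × 1.28 × 1.55 = 0.8134 m³/s
w_5 = (14.0 − 11.0)/2 = 1.5 m; q_5 = 0.54 × 1.46 × 1.5 = 1.183 m³/s
w_6 = (16.5 − 12.6)/2 = 1.95 m; q_6 = 0.38 × 1.02 × 1.95 = 0.7558 m³/s
w_7 = (18.3 − 14.0)/2 = 2.15 m; q_7 = 0.39 × 0.55 × 2.15 = 0.4612 m³/s
Stations 1, 8 contribute zero (depth or velocity is 0).
Q = Σ qᵢ = 6.411 m³/s

6.41 m³/s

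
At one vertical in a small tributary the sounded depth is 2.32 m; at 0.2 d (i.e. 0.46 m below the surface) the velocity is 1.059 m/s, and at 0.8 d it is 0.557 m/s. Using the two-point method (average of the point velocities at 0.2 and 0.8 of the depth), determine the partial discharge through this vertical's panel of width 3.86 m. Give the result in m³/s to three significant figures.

7.24 m³/s

v̄ = (1.059 + 0.557) / 2 = 0.8080 m/s
q = v̄ × d × w = 0.8080 × 2.32 × 3.86 = 7.236 m³/s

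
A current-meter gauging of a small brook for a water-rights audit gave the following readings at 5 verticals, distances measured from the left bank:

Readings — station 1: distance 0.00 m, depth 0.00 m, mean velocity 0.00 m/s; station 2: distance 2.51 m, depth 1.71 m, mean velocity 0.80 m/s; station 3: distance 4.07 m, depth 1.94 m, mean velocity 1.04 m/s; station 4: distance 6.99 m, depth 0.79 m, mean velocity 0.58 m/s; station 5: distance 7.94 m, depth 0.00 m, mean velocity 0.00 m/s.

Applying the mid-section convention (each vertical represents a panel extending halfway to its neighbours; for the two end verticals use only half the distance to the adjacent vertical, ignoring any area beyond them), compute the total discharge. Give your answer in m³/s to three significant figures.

w_2 = (4.07 − 0.00)/2 = 2.035 m; q_2 = 0.80 × 1.71 × 2.035 = 2.784 m³/s
w_3 = (6.99 − 2.51)/2 = 2.24 m; q_3 = 1.04 × 1.94 × 2.24 = 4.519 m³/s
w_4 = (7.94 − 4.07)/2 = 1.935 m; q_4 = 0.58 × 0.79 × 1.935 = 0.8866 m³/s
Stations 1, 5 contribute zero (depth or velocity is 0).
Q = Σ qᵢ = 8.190 m³/s

8.19 m³/s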